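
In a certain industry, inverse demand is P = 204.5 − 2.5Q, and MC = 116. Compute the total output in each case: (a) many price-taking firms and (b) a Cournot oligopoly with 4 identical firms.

Competitive firms price at marginal cost: P = 116, giving Q = 35.4.
In a 4-firm Cournot equilibrium, symmetry and the first-order condition give q = (204.5 − 116)/(12.5) = 7.08. So Q = 28.32 and P = 133.7.

Competition: Q = 35.4; Cournot: Q = 28.32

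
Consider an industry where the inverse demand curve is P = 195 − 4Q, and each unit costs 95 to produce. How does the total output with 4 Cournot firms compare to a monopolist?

In a 4-firm Cournot equilibrium, symmetry and the first-order condition give q = (195 − 95)/(20) = 5. So Q = 20 and P = 115.
The monopolist equates marginal revenue to marginal cost: 195 − 8Q = 95, so Q = 12.5. From demand, P = 145.

Cournot: Q = 20; Monopoly: Q = 12.5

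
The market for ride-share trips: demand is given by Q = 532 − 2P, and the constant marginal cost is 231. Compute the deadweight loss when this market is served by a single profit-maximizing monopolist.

DWL = 306.25

Inverting demand: P = 266 − 0.5Q.
Perfect competition: P = MC = 231, so 266 − 0.5Q = 231 and Q = 70.
A monopolist chooses Q where MR = MC. MR = 266 − Q; setting this equal to 231 gives Q = 35 and P = 248.5.
DWL is the triangle between Q = 35 and Q = 70: ½·(70 − 35)·(248.5 − 231) = 306.25.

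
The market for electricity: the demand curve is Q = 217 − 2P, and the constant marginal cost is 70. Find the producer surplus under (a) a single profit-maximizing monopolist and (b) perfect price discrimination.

Inverting demand: P = 108.5 − 0.5Q.
A monopolist chooses Q where MR = MC. MR = 108.5 − Q; setting this equal to 70 gives Q = 38.5 and P = 89.25.
PS = (89.25 − 70)·38.5 = 741.125.
Under first-degree price discrimination the firm charges each unit its demand price and produces up to where P = MC, i.e. Q = 77. Consumer surplus is zero; producer surplus equals total surplus.
PS = ½·(108.5 − 70)·77 = 1482.25.

Monopoly: PS = 741.125; Perfect PD: PS = 1482.25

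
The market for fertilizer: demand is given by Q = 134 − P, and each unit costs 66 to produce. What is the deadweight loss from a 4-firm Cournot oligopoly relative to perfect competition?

Inverting demand: P = 134 − Q.
Under competition P = MC = 66, so Q = (134 − 66)/1 = 68.
With 4 symmetric Cournot firms, each firm's FOC gives 134 − 5q = 66, so q = 13.6, Q = 4·13.6 = 54.4, and P = 79.6.
DWL is the triangle between Q = 54.4 and Q = 68: ½·(68 − 54.4)·(79.6 − 66) = 92.48.

DWL = 92.48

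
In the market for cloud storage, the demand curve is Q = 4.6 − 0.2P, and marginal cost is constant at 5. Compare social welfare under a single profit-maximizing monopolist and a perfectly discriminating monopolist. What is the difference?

Inverting demand: P = 23 − 5Q.
Monopoly sets MR = MC: 23 − 10Q = 5 ⇒ Q = 1.8, P = 23 − 5·1.8 = 14.
CS = ½·(23 − 14)·1.8 = 8.1; PS = (14 − 5)·1.8 = 16.2; TS = 24.3.
With perfect price discrimination, output is the efficient level Q = 3.6 (where demand meets MC), but every buyer pays their willingness to pay: CS = 0 and PS = total surplus.
TS = 32.4 (equal to competitive TS).
Change in social welfare: 32.4 − 24.3 = 8.1.

Social welfare rises by 8.1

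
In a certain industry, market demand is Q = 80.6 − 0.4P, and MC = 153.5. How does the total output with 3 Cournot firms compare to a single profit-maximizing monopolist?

Inverting demand: P = 201.5 − 2.5Q.
With 3 symmetric Cournot firms, each firm's FOC gives 201.5 − 10q = 153.5, so q = 4.8, Q = 3·4.8 = 14.4, and P = 165.5.
A monopolist chooses Q where MR = MC. MR = 201.5 − 5Q; setting this equal to 153.5 gives Q = 9.6 and P = 177.5.

Cournot: Q = 14.4; Monopoly: Q = 9.6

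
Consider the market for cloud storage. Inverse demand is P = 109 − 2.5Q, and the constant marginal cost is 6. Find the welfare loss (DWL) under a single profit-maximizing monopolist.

DWL = 530.45

Competitive firms price at marginal cost: P = 6, giving Q = 41.2.
The monopolist equates marginal revenue to marginal cost: 109 − 5Q = 6, so Q = 20.6. From demand, P = 57.5.
DWL is the triangle between Q = 20.6 and Q = 41.2: ½·(41.2 − 20.6)·(57.5 − 6) = 530.45.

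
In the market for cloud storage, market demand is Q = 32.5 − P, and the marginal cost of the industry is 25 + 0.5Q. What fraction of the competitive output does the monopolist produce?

Q_m/Q_c = 0.6

Inverting demand: P = 32.5 − Q.
The monopolist equates marginal revenue to marginal cost: 32.5 − 2Q = 25 + 0.5Q, so Q = 3. From demand, P = 29.5.
Under competition P = MC: 32.5 − Q = 25 + 0.5Q ⇒ Q = 5, P = 27.5.
Ratio Q_m/Q_c = 3/5 = 0.6.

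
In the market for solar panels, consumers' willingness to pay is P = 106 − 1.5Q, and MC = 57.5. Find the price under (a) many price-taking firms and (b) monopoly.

Under competition P = MC = 57.5, so Q = (106 − 57.5)/1.5 = 97/3.
Monopoly sets MR = MC: 106 − 3Q = 57.5 ⇒ Q = 97/6, P = 106 − 1.5·97/6 = 81.75.

Competition: P = 57.5; Monopoly: P = 81.75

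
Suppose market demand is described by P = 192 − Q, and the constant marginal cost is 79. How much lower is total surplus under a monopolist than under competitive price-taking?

TS falls by 1596.125

Competitive firms price at marginal cost: P = 79, giving Q = 113.
CS = ½·(192 − 79)·113 = 6384.5; PS = (79 − 79)·113 = 0; TS = 6384.5.
Monopoly sets MR = MC: 192 − 2Q = 79 ⇒ Q = 56.5, P = 192 − 56.5 = 135.5.
CS = ½·(192 − 135.5)·56.5 = 1596.125; PS = (135.5 − 79)·56.5 = 3192.25; TS = 4788.375.
Change in total surplus: 4788.375 − 6384.5 = −1596.125.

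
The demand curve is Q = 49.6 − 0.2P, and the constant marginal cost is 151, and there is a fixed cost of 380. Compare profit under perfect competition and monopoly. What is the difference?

π rises by 470.45

Inverting demand: P = 248 − 5Q.
Competitive firms price at marginal cost: P = 151, giving Q = 19.4.
Profit = (151 − 151)·19.4 − 380 = −380.
The monopolist equates marginal revenue to marginal cost: 248 − 10Q = 151, so Q = 9.7. From demand, P = 199.5.
Profit = (199.5 − 151)·9.7 − 380 = 90.45.
Change in profit: 90.45 − −380 = 470.45.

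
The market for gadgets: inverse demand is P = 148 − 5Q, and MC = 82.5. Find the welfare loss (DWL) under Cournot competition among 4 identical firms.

Under competition P = MC = 82.5, so Q = (148 − 82.5)/5 = 13.1.
In a 4-firm Cournot equilibrium, symmetry and the first-order condition give q = (148 − 82.5)/(25) = 2.62. So Q = 10.48 and P = 95.6.
DWL is the triangle between Q = 10.48 and Q = 13.1: ½·(13.1 − 10.48)·(95.6 − 82.5) = 17.161.

DWL = 17.161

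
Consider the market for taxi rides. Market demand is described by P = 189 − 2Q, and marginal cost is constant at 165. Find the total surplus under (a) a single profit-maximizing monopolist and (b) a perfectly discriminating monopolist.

Monopoly: TS = 108; Perfect PD: TS = 144

A monopolist chooses Q where MR = MC. MR = 189 − 4Q; setting this equal to 165 gives Q = 6 and P = 177.
CS = ½·(189 − 177)·6 = 36; PS = (177 − 165)·6 = 72; TS = 108.
Under first-degree price discrimination the firm charges each unit its demand price and produces up to where P = MC, i.e. Q = 12. Consumer surplus is zero; producer surplus equals total surplus.
TS = 144 (equal to competitive TS).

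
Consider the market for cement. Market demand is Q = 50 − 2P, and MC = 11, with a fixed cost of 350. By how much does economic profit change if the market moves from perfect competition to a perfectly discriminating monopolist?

π rises by 196

Inverting demand: P = 25 − 0.5Q.
Under competition P = MC = 11, so Q = (25 − 11)/0.5 = 28.
Profit = (11 − 11)·28 − 350 = −350.
With perfect price discrimination, output is the efficient level Q = 28 (where demand meets MC), but every buyer pays their willingness to pay: CS = 0 and PS = total surplus.
PS equals the full surplus area, 196. Profit = 196 − 350 = −154.
Change in economic profit: −154 − −350 = 196.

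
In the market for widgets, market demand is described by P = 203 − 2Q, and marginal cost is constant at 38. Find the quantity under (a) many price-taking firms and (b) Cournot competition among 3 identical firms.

Under competition P = MC = 38, so Q = (203 − 38)/2 = 82.5.
With 3 symmetric Cournot firms, each firm's FOC gives 203 − 8q = 38, so q = 20.625, Q = 3·20.625 = 61.875, and P = 79.25.

Competition: Q = 82.5; Cournot: Q = 61.875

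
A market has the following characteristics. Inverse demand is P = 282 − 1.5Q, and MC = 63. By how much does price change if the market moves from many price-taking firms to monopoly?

Price rises by 109.5

Competitive firms price at marginal cost: P = 63, giving Q = 146.
A monopolist chooses Q where MR = MC. MR = 282 − 3Q; setting this equal to 63 gives Q = 73 and P = 172.5.
Change in price: 172.5 − 63 = 109.5.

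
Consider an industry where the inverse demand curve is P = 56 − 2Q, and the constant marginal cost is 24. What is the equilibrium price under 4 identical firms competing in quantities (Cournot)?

In a 4-firm Cournot equilibrium, symmetry and the first-order condition give q = (56 − 24)/(10) = 3.2. So Q = 12.8 and P = 30.4.

P = 30.4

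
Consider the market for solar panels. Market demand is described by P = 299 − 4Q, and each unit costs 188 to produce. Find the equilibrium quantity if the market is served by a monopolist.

Q = 13.875

A monopolist chooses Q where MR = MC. MR = 299 − 8Q; setting this equal to 188 gives Q = 13.875 and P = 243.5.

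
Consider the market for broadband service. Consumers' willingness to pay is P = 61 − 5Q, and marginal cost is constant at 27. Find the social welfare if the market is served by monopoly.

TS = 86.7

Monopoly sets MR = MC: 61 − 10Q = 27 ⇒ Q = 3.4, P = 61 − 5·3.4 = 44.
CS = ½·(61 − 44)·3.4 = 28.9; PS = (44 − 27)·3.4 = 57.8; TS = 86.7.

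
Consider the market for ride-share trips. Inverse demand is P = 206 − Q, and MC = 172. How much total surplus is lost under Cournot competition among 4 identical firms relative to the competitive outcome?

Under competition P = MC = 172, so Q = (206 − 172)/1 = 34.
Cournot with 4 identical firms: the symmetric best-response condition is 206 − 5q = 172. Each firm produces q = 6.8, total output Q = 27.2, price P = 178.8.
DWL is the triangle between Q = 27.2 and Q = 34: ½·(34 − 27.2)·(178.8 − 172) = 23.12.

DWL = 23.12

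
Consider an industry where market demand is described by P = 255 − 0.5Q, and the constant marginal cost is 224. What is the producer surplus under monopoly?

Monopoly sets MR = MC: 255 − Q = 224 ⇒ Q = 31, P = 255 − 0.5·31 = 239.5.
PS = (239.5 − 224)·31 = 480.5.

PS = 480.5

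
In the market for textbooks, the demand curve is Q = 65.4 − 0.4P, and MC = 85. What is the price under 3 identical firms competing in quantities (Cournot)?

P = 104.625

Inverting demand: P = 163.5 − 2.5Q.
In a 3-firm Cournot equilibrium, symmetry and the first-order condition give q = (163.5 − 85)/(10) = 7.85. So Q = 23.55 and P = 104.625.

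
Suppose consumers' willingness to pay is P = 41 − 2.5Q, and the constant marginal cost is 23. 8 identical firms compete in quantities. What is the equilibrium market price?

In a 8-firm Cournot equilibrium, symmetry and the first-order condition give q = (41 − 23)/(22.5) = 0.8. So Q = 6.4 and P = 25.

P = 25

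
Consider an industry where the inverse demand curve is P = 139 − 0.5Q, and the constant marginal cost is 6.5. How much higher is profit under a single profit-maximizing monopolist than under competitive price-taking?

Profit rises by 8778.125

Perfect competition: P = MC = 6.5, so 139 − 0.5Q = 6.5 and Q = 265.
Profit = (6.5 − 6.5)·265 = 0.
Monopoly sets MR = MC: 139 − Q = 6.5 ⇒ Q = 132.5, P = 139 − 0.5·132.5 = 72.75.
Profit = (72.75 − 6.5)·132.5 = 8778.125.
Change in profit: 8778.125 − 0 = 8778.125.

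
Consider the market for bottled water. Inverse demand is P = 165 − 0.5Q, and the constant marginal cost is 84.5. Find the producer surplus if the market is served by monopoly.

Monopoly sets MR = MC: 165 − Q = 84.5 ⇒ Q = 80.5, P = 165 − 0.5·80.5 = 124.75.
PS = (124.75 − 84.5)·80.5 = 3240.125.

PS = 3240.125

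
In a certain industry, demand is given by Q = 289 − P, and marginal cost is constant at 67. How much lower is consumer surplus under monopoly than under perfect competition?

CS falls by 18481.5

Inverting demand: P = 289 − Q.
Perfect competition: P = MC = 67, so 289 − Q = 67 and Q = 222.
CS = ½·(289 − 67)·222 = 24642.
The monopolist equates marginal revenue to marginal cost: 289 − 2Q = 67, so Q = 111. From demand, P = 178.
CS = ½·(289 − 178)·111 = 6160.5.
Change in consumer surplus: 6160.5 − 24642 = −18481.5.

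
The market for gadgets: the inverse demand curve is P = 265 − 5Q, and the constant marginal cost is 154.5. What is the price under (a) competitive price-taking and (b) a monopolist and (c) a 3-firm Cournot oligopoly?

Competition: P = 154.5; Monopoly: P = 209.75; Cournot: P = 182.125

Perfect competition: P = MC = 154.5, so 265 − 5Q = 154.5 and Q = 22.1.
Monopoly sets MR = MC: 265 − 10Q = 154.5 ⇒ Q = 11.05, P = 265 − 5·11.05 = 209.75.
With 3 symmetric Cournot firms, each firm's FOC gives 265 − 20q = 154.5, so q = 5.525, Q = 3·5.525 = 16.575, and P = 182.125.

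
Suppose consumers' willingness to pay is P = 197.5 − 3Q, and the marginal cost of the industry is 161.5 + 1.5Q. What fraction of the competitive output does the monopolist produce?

The monopolist equates marginal revenue to marginal cost: 197.5 − 6Q = 161.5 + 1.5Q, so Q = 4.8. From demand, P = 183.1.
Competitive equilibrium sets price equal to marginal cost: 197.5 − 3Q = 161.5 + 1.5Q, so Q = 8 and P = 173.5.
Ratio Q_m/Q_c = 4.8/8 = 0.6.

Q_m/Q_c = 0.6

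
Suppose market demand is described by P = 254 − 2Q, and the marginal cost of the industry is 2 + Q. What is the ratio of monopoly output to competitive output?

Q_m/Q_c = 0.6

A monopolist chooses Q where MR = MC. MR = 254 − 4Q; setting this equal to 2 + Q gives Q = 50.4 and P = 153.2.
Competitive equilibrium sets price equal to marginal cost: 254 − 2Q = 2 + Q, so Q = 84 and P = 86.
Ratio Q_m/Q_c = 50.4/84 = 0.6.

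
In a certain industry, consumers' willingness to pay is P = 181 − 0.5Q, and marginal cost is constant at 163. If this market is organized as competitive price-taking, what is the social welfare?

Competitive firms price at marginal cost: P = 163, giving Q = 36.
CS = ½·(181 − 163)·36 = 324; PS = (163 − 163)·36 = 0; TS = 324.

TS = 324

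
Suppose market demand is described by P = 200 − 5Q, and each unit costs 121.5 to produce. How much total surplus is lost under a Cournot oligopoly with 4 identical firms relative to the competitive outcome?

Under competition P = MC = 121.5, so Q = (200 − 121.5)/5 = 15.7.
Cournot with 4 identical firms: the symmetric best-response condition is 200 − 25q = 121.5. Each firm produces q = 3.14, total output Q = 12.56, price P = 137.2.
DWL is the triangle between Q = 12.56 and Q = 15.7: ½·(15.7 − 12.56)·(137.2 − 121.5) = 24.649.

DWL = 24.649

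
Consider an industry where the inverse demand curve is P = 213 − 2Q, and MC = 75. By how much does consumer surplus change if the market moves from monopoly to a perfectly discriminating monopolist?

Consumer surplus falls by 1190.25

The monopolist equates marginal revenue to marginal cost: 213 − 4Q = 75, so Q = 34.5. From demand, P = 144.
CS = ½·(213 − 144)·34.5 = 1190.25.
A perfectly discriminating monopolist sells every unit with P(Q) ≥ MC(Q), so output equals the competitive quantity Q = 69. Each buyer pays their reservation price, so CS = 0 and the firm captures all surplus.
CS = 0.
Change in consumer surplus: 0 − 1190.25 = −1190.25.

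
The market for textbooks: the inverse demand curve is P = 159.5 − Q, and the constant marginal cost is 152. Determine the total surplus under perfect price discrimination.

A perfectly discriminating monopolist sells every unit with P(Q) ≥ MC(Q), so output equals the competitive quantity Q = 7.5. Each buyer pays their reservation price, so CS = 0 and the firm captures all surplus.
TS = 28.125 (equal to competitive TS).

TS = 28.125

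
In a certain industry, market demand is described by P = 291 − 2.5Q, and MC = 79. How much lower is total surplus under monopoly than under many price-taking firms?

TS falls by 2247.2

Under competition P = MC = 79, so Q = (291 − 79)/2.5 = 84.8.
CS = ½·(291 − 79)·84.8 = 8988.8; PS = (79 − 79)·84.8 = 0; TS = 8988.8.
Monopoly sets MR = MC: 291 − 5Q = 79 ⇒ Q = 42.4, P = 291 − 2.5·42.4 = 185.
CS = ½·(291 − 185)·42.4 = 2247.2; PS = (185 − 79)·42.4 = 4494.4; TS = 6741.6.
Change in total surplus: 6741.6 − 8988.8 = −2247.2.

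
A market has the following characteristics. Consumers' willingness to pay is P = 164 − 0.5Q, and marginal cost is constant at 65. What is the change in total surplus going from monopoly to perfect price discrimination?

TS rises by 2450.25

Monopoly sets MR = MC: 164 − Q = 65 ⇒ Q = 99, P = 164 − 0.5·99 = 114.5.
CS = ½·(164 − 114.5)·99 = 2450.25; PS = (114.5 − 65)·99 = 4900.5; TS = 7350.75.
Under first-degree price discrimination the firm charges each unit its demand price and produces up to where P = MC, i.e. Q = 198. Consumer surplus is zero; producer surplus equals total surplus.
TS = 9801 (equal to competitive TS).
Change in total surplus: 9801 − 7350.75 = 2450.25.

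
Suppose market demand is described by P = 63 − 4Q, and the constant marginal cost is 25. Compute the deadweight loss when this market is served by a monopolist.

DWL = 45.125

Perfect competition: P = MC = 25, so 63 − 4Q = 25 and Q = 9.5.
The monopolist equates marginal revenue to marginal cost: 63 − 8Q = 25, so Q = 4.75. From demand, P = 44.
DWL is the triangle between Q = 4.75 and Q = 9.5: ½·(9.5 − 4.75)·(44 − 25) = 45.125.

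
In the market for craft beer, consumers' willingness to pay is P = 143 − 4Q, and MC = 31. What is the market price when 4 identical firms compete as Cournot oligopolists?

P = 53.4

With 4 symmetric Cournot firms, each firm's FOC gives 143 − 20q = 31, so q = 5.6, Q = 4·5.6 = 22.4, and P = 53.4.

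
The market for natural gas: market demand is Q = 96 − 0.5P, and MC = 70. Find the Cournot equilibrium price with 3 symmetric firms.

Inverting demand: P = 192 − 2Q.
With 3 symmetric Cournot firms, each firm's FOC gives 192 − 8q = 70, so q = 15.25, Q = 3·15.25 = 45.75, and P = 100.5.

P = 100.5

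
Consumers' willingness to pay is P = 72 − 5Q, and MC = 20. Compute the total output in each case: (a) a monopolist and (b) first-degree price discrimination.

Monopoly: Q = 5.2; Perfect PD: Q = 10.4

A monopolist chooses Q where MR = MC. MR = 72 − 10Q; setting this equal to 20 gives Q = 5.2 and P = 46.
A perfectly discriminating monopolist sells every unit with P(Q) ≥ MC(Q), so output equals the competitive quantity Q = 10.4. Each buyer pays their reservation price, so CS = 0 and the firm captures all surplus.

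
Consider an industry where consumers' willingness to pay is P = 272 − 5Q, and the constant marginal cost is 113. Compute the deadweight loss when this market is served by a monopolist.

DWL = 632.025

Competitive firms price at marginal cost: P = 113, giving Q = 31.8.
Monopoly sets MR = MC: 272 − 10Q = 113 ⇒ Q = 15.9, P = 272 − 5·15.9 = 192.5.
DWL is the triangle between Q = 15.9 and Q = 31.8: ½·(31.8 − 15.9)·(192.5 − 113) = 632.025.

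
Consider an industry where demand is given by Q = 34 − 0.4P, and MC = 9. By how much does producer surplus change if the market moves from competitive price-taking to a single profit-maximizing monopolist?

PS rises by 577.6

Inverting demand: P = 85 − 2.5Q.
Perfect competition: P = MC = 9, so 85 − 2.5Q = 9 and Q = 30.4.
PS = (9 − 9)·30.4 = 0.
A monopolist chooses Q where MR = MC. MR = 85 − 5Q; setting this equal to 9 gives Q = 15.2 and P = 47.
PS = (47 − 9)·15.2 = 577.6.
Change in producer surplus: 577.6 − 0 = 577.6.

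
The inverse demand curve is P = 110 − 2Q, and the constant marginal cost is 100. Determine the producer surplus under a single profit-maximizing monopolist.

PS = 12.5

Monopoly sets MR = MC: 110 − 4Q = 100 ⇒ Q = 2.5, P = 110 − 2·2.5 = 105.
PS = (105 − 100)·2.5 = 12.5.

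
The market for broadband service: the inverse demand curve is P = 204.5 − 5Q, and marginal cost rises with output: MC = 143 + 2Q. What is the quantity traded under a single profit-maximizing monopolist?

Q = 5.125

A monopolist chooses Q where MR = MC. MR = 204.5 − 10Q; setting this equal to 143 + 2Q gives Q = 5.125 and P = 178.875.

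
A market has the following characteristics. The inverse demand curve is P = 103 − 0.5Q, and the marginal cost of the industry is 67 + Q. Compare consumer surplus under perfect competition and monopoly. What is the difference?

Consumer surplus falls by 63

Under competition P = MC: 103 − 0.5Q = 67 + Q ⇒ Q = 24, P = 91.
CS = ½·(103 − 91)·24 = 144.
Monopoly sets MR = MC: 103 − Q = 67 + Q ⇒ Q = 18, P = 103 − 0.5·18 = 94.
CS = ½·(103 − 94)·18 = 81.
Change in consumer surplus: 81 − 144 = −63.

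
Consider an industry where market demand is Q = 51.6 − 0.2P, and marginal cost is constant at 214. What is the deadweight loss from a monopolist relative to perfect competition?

DWL = 48.4

Inverting demand: P = 258 − 5Q.
Competitive firms price at marginal cost: P = 214, giving Q = 8.8.
A monopolist chooses Q where MR = MC. MR = 258 − 10Q; setting this equal to 214 gives Q = 4.4 and P = 236.
DWL is the triangle between Q = 4.4 and Q = 8.8: ½·(8.8 − 4.4)·(236 − 214) = 48.4.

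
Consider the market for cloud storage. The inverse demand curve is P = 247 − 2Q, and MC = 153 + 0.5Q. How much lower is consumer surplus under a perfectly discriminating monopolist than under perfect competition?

Under competition P = MC: 247 − 2Q = 153 + 0.5Q ⇒ Q = 37.6, P = 171.8.
CS = ½·(247 − 171.8)·37.6 = 1413.76.
A perfectly discriminating monopolist sells every unit with P(Q) ≥ MC(Q), so output equals the competitive quantity Q = 37.6. Each buyer pays their reservation price, so CS = 0 and the firm captures all surplus.
CS = 0.
Change in consumer surplus: 0 − 1413.76 = −1413.76.

Consumer surplus falls by 1413.76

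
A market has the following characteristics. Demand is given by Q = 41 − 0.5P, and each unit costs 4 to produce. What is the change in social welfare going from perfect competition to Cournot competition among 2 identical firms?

Inverting demand: P = 82 − 2Q.
Competitive firms price at marginal cost: P = 4, giving Q = 39.
CS = ½·(82 − 4)·39 = 1521; PS = (4 − 4)·39 = 0; TS = 1521.
With 2 symmetric Cournot firms, each firm's FOC gives 82 − 6q = 4, so q = 13, Q = 2·13 = 26, and P = 30.
CS = ½·(82 − 30)·26 = 676; PS = (30 − 4)·26 = 676; TS = 1352.
Change in social welfare: 1352 − 1521 = −169.

TS falls by 169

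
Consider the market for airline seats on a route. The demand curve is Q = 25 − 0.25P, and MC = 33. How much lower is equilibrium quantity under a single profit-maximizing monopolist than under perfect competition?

Inverting demand: P = 100 − 4Q.
Perfect competition: P = MC = 33, so 100 − 4Q = 33 and Q = 16.75.
A monopolist chooses Q where MR = MC. MR = 100 − 8Q; setting this equal to 33 gives Q = 8.375 and P = 66.5.
Change in equilibrium quantity: 8.375 − 16.75 = −8.375.

Q falls by 8.375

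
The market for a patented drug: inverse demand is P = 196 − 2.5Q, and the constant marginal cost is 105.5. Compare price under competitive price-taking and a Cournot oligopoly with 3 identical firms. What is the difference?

Competitive firms price at marginal cost: P = 105.5, giving Q = 36.2.
Cournot with 3 identical firms: the symmetric best-response condition is 196 − 10q = 105.5. Each firm produces q = 9.05, total output Q = 27.15, price P = 128.125.
Change in price: 128.125 − 105.5 = 22.625.

P rises by 22.625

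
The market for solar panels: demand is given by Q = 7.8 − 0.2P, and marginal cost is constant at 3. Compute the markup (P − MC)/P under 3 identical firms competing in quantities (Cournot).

Lerner index = 0.75

Inverting demand: P = 39 − 5Q.
With 3 symmetric Cournot firms, each firm's FOC gives 39 − 20q = 3, so q = 1.8, Q = 3·1.8 = 5.4, and P = 12.
Lerner index = (P − MC)/P = (12 − 3)/12 = 0.75.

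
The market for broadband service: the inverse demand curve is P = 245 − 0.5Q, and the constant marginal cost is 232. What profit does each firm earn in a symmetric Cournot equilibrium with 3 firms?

π_i = 21.125

In a 3-firm Cournot equilibrium, symmetry and the first-order condition give q = (245 − 232)/(2) = 6.5. So Q = 19.5 and P = 235.25.
Each firm's profit = (235.25 − 232)·6.5 = 21.125.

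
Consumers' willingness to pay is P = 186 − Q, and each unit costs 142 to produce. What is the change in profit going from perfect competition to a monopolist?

Profit rises by 484

Competitive firms price at marginal cost: P = 142, giving Q = 44.
Profit = (142 − 142)·44 = 0.
A monopolist chooses Q where MR = MC. MR = 186 − 2Q; setting this equal to 142 gives Q = 22 and P = 164.
Profit = (164 − 142)·22 = 484.
Change in profit: 484 − 0 = 484.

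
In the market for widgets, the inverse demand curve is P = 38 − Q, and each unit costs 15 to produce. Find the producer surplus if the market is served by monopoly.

The monopolist equates marginal revenue to marginal cost: 38 − 2Q = 15, so Q = 11.5. From demand, P = 26.5.
PS = (26.5 − 15)·11.5 = 132.25.

PS = 132.25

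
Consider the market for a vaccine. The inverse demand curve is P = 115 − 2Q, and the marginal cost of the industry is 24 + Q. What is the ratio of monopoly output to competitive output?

Q_m/Q_c = 0.6

A monopolist chooses Q where MR = MC. MR = 115 − 4Q; setting this equal to 24 + Q gives Q = 18.2 and P = 78.6.
Competitive equilibrium sets price equal to marginal cost: 115 − 2Q = 24 + Q, so Q = 91/3 and P = 163/3.
Ratio Q_m/Q_c = 18.2/(91/3) = 0.6.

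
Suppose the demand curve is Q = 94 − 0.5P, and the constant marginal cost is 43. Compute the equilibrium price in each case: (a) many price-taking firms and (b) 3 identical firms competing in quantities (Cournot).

Inverting demand: P = 188 − 2Q.
Competitive firms price at marginal cost: P = 43, giving Q = 72.5.
In a 3-firm Cournot equilibrium, symmetry and the first-order condition give q = (188 − 43)/(8) = 18.125. So Q = 54.375 and P = 79.25.

Competition: P = 43; Cournot: P = 79.25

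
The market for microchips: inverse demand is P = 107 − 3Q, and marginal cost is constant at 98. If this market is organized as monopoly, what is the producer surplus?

Monopoly sets MR = MC: 107 − 6Q = 98 ⇒ Q = 1.5, P = 107 − 3·1.5 = 102.5.
PS = (102.5 − 98)·1.5 = 6.75.

PS = 6.75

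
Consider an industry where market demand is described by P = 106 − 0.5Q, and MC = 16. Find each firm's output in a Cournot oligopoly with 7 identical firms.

With 7 symmetric Cournot firms, each firm's FOC gives 106 − 4q = 16, so q = 22.5, Q = 7·22.5 = 157.5, and P = 27.25.

q_i = 22.5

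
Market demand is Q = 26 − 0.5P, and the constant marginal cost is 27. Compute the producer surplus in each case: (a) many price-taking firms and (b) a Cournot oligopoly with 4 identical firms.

Inverting demand: P = 52 − 2Q.
Perfect competition: P = MC = 27, so 52 − 2Q = 27 and Q = 12.5.
PS = (27 − 27)·12.5 = 0.
With 4 symmetric Cournot firms, each firm's FOC gives 52 − 10q = 27, so q = 2.5, Q = 4·2.5 = 10, and P = 32.
PS = (32 − 27)·10 = 50.

Competition: PS = 0; Cournot: PS = 50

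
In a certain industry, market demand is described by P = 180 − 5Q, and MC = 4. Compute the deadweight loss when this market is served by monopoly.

Competitive firms price at marginal cost: P = 4, giving Q = 35.2.
A monopolist chooses Q where MR = MC. MR = 180 − 10Q; setting this equal to 4 gives Q = 17.6 and P = 92.
DWL is the triangle between Q = 17.6 and Q = 35.2: ½·(35.2 − 17.6)·(92 − 4) = 774.4.

DWL = 774.4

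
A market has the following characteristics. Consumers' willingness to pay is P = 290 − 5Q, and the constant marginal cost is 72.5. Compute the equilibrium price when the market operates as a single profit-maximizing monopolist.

P = 181.25

The monopolist equates marginal revenue to marginal cost: 290 − 10Q = 72.5, so Q = 21.75. From demand, P = 181.25.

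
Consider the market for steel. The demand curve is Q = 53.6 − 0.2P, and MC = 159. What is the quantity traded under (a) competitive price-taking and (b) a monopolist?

Competition: Q = 21.8; Monopoly: Q = 10.9

Inverting demand: P = 268 − 5Q.
Competitive firms price at marginal cost: P = 159, giving Q = 21.8.
Monopoly sets MR = MC: 268 − 10Q = 159 ⇒ Q = 10.9, P = 268 − 5·10.9 = 213.5.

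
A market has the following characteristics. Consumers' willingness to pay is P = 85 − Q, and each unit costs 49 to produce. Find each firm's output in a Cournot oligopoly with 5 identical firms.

With 5 symmetric Cournot firms, each firm's FOC gives 85 − 6q = 49, so q = 6, Q = 5·6 = 30, and P = 55.

q_i = 6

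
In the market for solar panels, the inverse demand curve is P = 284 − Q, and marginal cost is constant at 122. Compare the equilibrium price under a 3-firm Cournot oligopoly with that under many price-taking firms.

Cournot with 3 identical firms: the symmetric best-response condition is 284 − 4q = 122. Each firm produces q = 40.5, total output Q = 121.5, price P = 162.5.
Perfect competition: P = MC = 122, so 284 − Q = 122 and Q = 162.

Cournot: P = 162.5; Competition: P = 122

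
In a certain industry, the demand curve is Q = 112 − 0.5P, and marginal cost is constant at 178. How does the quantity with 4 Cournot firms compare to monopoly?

Inverting demand: P = 224 − 2Q.
With 4 symmetric Cournot firms, each firm's FOC gives 224 − 10q = 178, so q = 4.6, Q = 4·4.6 = 18.4, and P = 187.2.
A monopolist chooses Q where MR = MC. MR = 224 − 4Q; setting this equal to 178 gives Q = 11.5 and P = 201.

Cournot: Q = 18.4; Monopoly: Q = 11.5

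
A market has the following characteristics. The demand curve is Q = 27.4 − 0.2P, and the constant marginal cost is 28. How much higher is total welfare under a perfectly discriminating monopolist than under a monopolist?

Total welfare rises by 297.025

Inverting demand: P = 137 − 5Q.
A monopolist chooses Q where MR = MC. MR = 137 − 10Q; setting this equal to 28 gives Q = 10.9 and P = 82.5.
CS = ½·(137 − 82.5)·10.9 = 297.025; PS = (82.5 − 28)·10.9 = 594.05; TS = 891.075.
With perfect price discrimination, output is the efficient level Q = 21.8 (where demand meets MC), but every buyer pays their willingness to pay: CS = 0 and PS = total surplus.
TS = 1188.1 (equal to competitive TS).
Change in total welfare: 1188.1 − 891.075 = 297.025.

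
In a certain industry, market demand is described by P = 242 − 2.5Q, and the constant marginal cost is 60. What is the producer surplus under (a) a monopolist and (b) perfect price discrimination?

Monopoly: PS = 3312.4; Perfect PD: PS = 6624.8

Monopoly sets MR = MC: 242 − 5Q = 60 ⇒ Q = 36.4, P = 242 − 2.5·36.4 = 151.
PS = (151 − 60)·36.4 = 3312.4.
Under first-degree price discrimination the firm charges each unit its demand price and produces up to where P = MC, i.e. Q = 72.8. Consumer surplus is zero; producer surplus equals total surplus.
PS = ½·(242 − 60)·72.8 = 6624.8.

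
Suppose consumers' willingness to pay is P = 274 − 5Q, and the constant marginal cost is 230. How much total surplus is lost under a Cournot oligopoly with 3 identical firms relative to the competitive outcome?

Perfect competition: P = MC = 230, so 274 − 5Q = 230 and Q = 8.8.
In a 3-firm Cournot equilibrium, symmetry and the first-order condition give q = (274 − 230)/(20) = 2.2. So Q = 6.6 and P = 241.
DWL is the triangle between Q = 6.6 and Q = 8.8: ½·(8.8 − 6.6)·(241 − 230) = 12.1.

DWL = 12.1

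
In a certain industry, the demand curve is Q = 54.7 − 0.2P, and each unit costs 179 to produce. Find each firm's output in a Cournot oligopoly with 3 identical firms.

q_i = 4.725

Inverting demand: P = 273.5 − 5Q.
In a 3-firm Cournot equilibrium, symmetry and the first-order condition give q = (273.5 − 179)/(20) = 4.725. So Q = 14.175 and P = 202.625.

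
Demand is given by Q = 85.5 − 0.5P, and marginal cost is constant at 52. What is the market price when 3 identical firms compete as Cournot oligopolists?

P = 81.75

Inverting demand: P = 171 − 2Q.
With 3 symmetric Cournot firms, each firm's FOC gives 171 − 8q = 52, so q = 14.875, Q = 3·14.875 = 44.625, and P = 81.75.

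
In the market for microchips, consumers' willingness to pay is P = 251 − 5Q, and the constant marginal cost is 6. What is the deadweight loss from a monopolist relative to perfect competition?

DWL = 1500.625

Under competition P = MC = 6, so Q = (251 − 6)/5 = 49.
Monopoly sets MR = MC: 251 − 10Q = 6 ⇒ Q = 24.5, P = 251 − 5·24.5 = 128.5.
DWL is the triangle between Q = 24.5 and Q = 49: ½·(49 − 24.5)·(128.5 − 6) = 1500.625.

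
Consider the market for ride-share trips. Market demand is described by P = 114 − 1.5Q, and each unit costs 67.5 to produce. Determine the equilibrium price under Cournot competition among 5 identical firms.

P = 75.25

In a 5-firm Cournot equilibrium, symmetry and the first-order condition give q = (114 − 67.5)/(9) = 31/6. So Q = 155/6 and P = 75.25.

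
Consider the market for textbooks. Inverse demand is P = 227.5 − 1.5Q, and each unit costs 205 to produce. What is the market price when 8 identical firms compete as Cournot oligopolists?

Cournot with 8 identical firms: the symmetric best-response condition is 227.5 − 13.5q = 205. Each firm produces q = 5/3, total output Q = 40/3, price P = 207.5.

P = 207.5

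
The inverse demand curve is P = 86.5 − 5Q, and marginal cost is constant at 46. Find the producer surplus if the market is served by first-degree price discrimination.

PS = 164.025

With perfect price discrimination, output is the efficient level Q = 8.1 (where demand meets MC), but every buyer pays their willingness to pay: CS = 0 and PS = total surplus.
PS = ½·(86.5 − 46)·8.1 = 164.025.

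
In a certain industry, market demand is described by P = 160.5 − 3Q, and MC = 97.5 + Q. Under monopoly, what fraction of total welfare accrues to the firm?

PS/TS = 0.7

Monopoly sets MR = MC: 160.5 − 6Q = 97.5 + Q ⇒ Q = 9, P = 160.5 − 3·9 = 133.5.
CS = ½·(160.5 − 133.5)·9 = 121.5.
PS = P·Q − VC(Q) = 133.5·9 − (97.5·9 + ½·1·9²) = 283.5.
Share captured = PS/TS = 283.5/405 = 0.7.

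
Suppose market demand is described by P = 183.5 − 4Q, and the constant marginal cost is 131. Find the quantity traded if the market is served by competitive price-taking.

Perfect competition: P = MC = 131, so 183.5 − 4Q = 131 and Q = 13.125.

Q = 13.125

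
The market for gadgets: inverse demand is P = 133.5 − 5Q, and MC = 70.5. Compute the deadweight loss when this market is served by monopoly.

DWL = 99.225

Under competition P = MC = 70.5, so Q = (133.5 − 70.5)/5 = 12.6.
A monopolist chooses Q where MR = MC. MR = 133.5 − 10Q; setting this equal to 70.5 gives Q = 6.3 and P = 102.
DWL is the triangle between Q = 6.3 and Q = 12.6: ½·(12.6 − 6.3)·(102 − 70.5) = 99.225.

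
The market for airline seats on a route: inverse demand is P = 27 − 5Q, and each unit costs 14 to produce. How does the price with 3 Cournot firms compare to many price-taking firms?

With 3 symmetric Cournot firms, each firm's FOC gives 27 − 20q = 14, so q = 0.65, Q = 3·0.65 = 1.95, and P = 17.25.
Perfect competition: P = MC = 14, so 27 − 5Q = 14 and Q = 2.6.

Cournot: P = 17.25; Competition: P = 14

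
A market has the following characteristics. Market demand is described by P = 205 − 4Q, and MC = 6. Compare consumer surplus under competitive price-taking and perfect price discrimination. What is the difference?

Perfect competition: P = MC = 6, so 205 − 4Q = 6 and Q = 49.75.
CS = ½·(205 − 6)·49.75 = 4950.125.
Under first-degree price discrimination the firm charges each unit its demand price and produces up to where P = MC, i.e. Q = 49.75. Consumer surplus is zero; producer surplus equals total surplus.
CS = 0.
Change in consumer surplus: 0 − 4950.125 = −4950.125.

CS falls by 4950.125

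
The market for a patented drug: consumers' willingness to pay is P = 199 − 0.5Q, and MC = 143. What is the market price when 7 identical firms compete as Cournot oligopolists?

With 7 symmetric Cournot firms, each firm's FOC gives 199 − 4q = 143, so q = 14, Q = 7·14 = 98, and P = 150.

P = 150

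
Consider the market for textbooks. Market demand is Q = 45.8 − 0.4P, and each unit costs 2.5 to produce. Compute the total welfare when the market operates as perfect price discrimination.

Inverting demand: P = 114.5 − 2.5Q.
With perfect price discrimination, output is the efficient level Q = 44.8 (where demand meets MC), but every buyer pays their willingness to pay: CS = 0 and PS = total surplus.
TS = 2508.8 (equal to competitive TS).

TS = 2508.8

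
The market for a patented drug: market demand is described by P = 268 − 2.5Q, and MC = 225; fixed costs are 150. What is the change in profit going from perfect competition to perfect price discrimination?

Profit rises by 369.8

Under competition P = MC = 225, so Q = (268 − 225)/2.5 = 17.2.
Profit = (225 − 225)·17.2 − 150 = −150.
A perfectly discriminating monopolist sells every unit with P(Q) ≥ MC(Q), so output equals the competitive quantity Q = 17.2. Each buyer pays their reservation price, so CS = 0 and the firm captures all surplus.
PS equals the full surplus area, 369.8. Profit = 369.8 − 150 = 219.8.
Change in profit: 219.8 − −150 = 369.8.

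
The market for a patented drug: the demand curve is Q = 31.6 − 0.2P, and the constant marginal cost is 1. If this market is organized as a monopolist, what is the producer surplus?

Inverting demand: P = 158 − 5Q.
The monopolist equates marginal revenue to marginal cost: 158 − 10Q = 1, so Q = 15.7. From demand, P = 79.5.
PS = (79.5 − 1)·15.7 = 1232.45.

PS = 1232.45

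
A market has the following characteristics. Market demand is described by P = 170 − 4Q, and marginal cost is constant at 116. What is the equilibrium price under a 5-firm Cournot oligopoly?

P = 125

In a 5-firm Cournot equilibrium, symmetry and the first-order condition give q = (170 − 116)/(24) = 2.25. So Q = 11.25 and P = 125.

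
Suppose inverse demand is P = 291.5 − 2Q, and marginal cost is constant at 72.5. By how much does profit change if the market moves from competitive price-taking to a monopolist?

Under competition P = MC = 72.5, so Q = (291.5 − 72.5)/2 = 109.5.
Profit = (72.5 − 72.5)·109.5 = 0.
Monopoly sets MR = MC: 291.5 − 4Q = 72.5 ⇒ Q = 54.75, P = 291.5 − 2·54.75 = 182.
Profit = (182 − 72.5)·54.75 = 5995.125.
Change in profit: 5995.125 − 0 = 5995.125.

Profit rises by 5995.125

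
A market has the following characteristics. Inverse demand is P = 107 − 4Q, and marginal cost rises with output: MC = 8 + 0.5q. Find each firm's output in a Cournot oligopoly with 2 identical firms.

Cournot with 2 identical firms: the symmetric best-response condition is 107 − 12q = 8 + 0.5q. Each firm produces q = 7.92, total output Q = 15.84, price P = 43.64.

q_i = 7.92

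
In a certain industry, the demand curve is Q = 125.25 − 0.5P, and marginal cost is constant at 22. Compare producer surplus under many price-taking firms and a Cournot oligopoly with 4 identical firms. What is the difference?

PS rises by 4176.98

Inverting demand: P = 250.5 − 2Q.
Competitive firms price at marginal cost: P = 22, giving Q = 114.25.
PS = (22 − 22)·114.25 = 0.
With 4 symmetric Cournot firms, each firm's FOC gives 250.5 − 10q = 22, so q = 22.85, Q = 4·22.85 = 91.4, and P = 67.7.
PS = (67.7 − 22)·91.4 = 4176.98.
Change in producer surplus: 4176.98 − 0 = 4176.98.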